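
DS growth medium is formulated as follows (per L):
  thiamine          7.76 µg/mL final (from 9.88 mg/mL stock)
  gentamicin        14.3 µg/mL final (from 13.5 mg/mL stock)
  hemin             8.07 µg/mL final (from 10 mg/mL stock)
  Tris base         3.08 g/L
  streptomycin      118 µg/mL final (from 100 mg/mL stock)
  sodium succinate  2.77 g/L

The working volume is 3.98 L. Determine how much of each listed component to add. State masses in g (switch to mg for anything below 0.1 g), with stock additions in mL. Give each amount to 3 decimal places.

Working volume: 3.98 L.
thiamine: dilute stock: 7.76 µg/mL × 3980 mL ÷ 9880 µg/mL = 3.126 mL
gentamicin: dilute stock: 14.3 µg/mL × 3980 mL ÷ 13500 µg/mL = 4.216 mL
hemin: dilute stock: 8.07 µg/mL × 3980 mL ÷ 10000 µg/mL = 3.212 mL
Tris base: 3.08 g/L × 3.98 L = 12.258 g
streptomycin: C1V1 = C2V2 → 118 µg/mL × 3980 mL ÷ 100000 µg/mL = 4.696 mL
sodium succinate: 2.77 g/L × 3.98 L = 11.025 g

thiamine 3.126 mL; gentamicin 4.216 mL; hemin 3.212 mL; Tris base 12.258 g; streptomycin 4.696 mL; sodium succinate 11.025 g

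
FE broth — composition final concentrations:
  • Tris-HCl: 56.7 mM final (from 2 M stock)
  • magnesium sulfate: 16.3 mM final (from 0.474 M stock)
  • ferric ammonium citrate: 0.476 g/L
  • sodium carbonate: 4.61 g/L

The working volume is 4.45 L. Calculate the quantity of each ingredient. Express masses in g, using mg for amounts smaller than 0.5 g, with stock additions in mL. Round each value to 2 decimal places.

Tris-HCl 126.16 mL; magnesium sulfate 153.03 mL; ferric ammonium citrate 2.12 g; sodium carbonate 20.51 g

Scale factor relative to 1 L: 4.45.
Tris-HCl: V = C2·V2/C1 = 56.7 mM × 4450 mL ÷ 2000 mM = 126.16 mL
magnesium sulfate: V = C2·V2/C1 = 16.3 mM × 4450 mL ÷ 474 mM = 153.03 mL
ferric ammonium citrate: 0.476 g/L × 4.45 L = 2.12 g
sodium carbonate: 4.61 g/L × 4.45 L = 20.51 g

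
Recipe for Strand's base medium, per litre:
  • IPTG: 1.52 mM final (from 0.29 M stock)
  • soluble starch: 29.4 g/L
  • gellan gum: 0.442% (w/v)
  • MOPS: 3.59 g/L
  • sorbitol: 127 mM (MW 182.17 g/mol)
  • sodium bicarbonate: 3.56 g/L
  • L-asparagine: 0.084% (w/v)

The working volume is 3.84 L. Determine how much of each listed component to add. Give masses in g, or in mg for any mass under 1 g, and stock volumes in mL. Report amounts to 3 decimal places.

Scale factor relative to 1 L: 3.84.
IPTG: C1V1 = C2V2 → 1.52 mM × 3840 mL ÷ 290 mM = 20.127 mL
soluble starch: 29.4 g/L × 3.84 L = 112.896 g
gellan gum: 0.442% w/v = 4.42 g/L → 4.42 × 3.84 L = 16.973 g
MOPS: 3.59 g/L × 3.84 L = 13.786 g
sorbitol: 127 mmol/L × 182.17 g/mol × 3.84 L ÷ 1000 = 88.841 g
sodium bicarbonate: 3.56 g/L × 3.84 L = 13.670 g
L-asparagine: 0.084% w/v = 0.84 g/L → 0.84 × 3.84 L = 3.226 g

IPTG 20.127 mL; soluble starch 112.896 g; gellan gum 16.973 g; MOPS 13.786 g; sorbitol 88.841 g; sodium bicarbonate 13.670 g; L-asparagine 3.226 g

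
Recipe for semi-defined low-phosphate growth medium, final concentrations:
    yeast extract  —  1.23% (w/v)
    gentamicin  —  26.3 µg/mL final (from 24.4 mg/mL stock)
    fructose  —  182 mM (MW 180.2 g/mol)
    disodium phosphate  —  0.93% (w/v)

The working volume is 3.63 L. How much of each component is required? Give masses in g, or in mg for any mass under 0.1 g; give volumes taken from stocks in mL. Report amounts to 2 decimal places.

yeast extract 44.65 g; gentamicin 3.91 mL; fructose 119.05 g; disodium phosphate 33.76 g

Working volume: 3.63 L.
yeast extract: 1.23% w/v = 12.3 g/L → 12.3 × 3.63 L = 44.65 g
gentamicin: dilute stock: 26.3 µg/mL × 3630 mL ÷ 24400 µg/mL = 3.91 mL
fructose: 182 mmol/L × 180.2 g/mol × 3.63 L ÷ 1000 = 119.05 g
disodium phosphate: 0.93 g per 100 mL × 3630 mL ÷ 100 = 33.76 g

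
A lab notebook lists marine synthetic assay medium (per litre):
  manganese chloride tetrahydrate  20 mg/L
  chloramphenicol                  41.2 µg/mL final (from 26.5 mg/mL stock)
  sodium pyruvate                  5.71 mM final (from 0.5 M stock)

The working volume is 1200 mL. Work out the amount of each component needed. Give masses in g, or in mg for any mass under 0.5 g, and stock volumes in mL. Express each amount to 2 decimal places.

manganese chloride tetrahydrate 24.00 mg; chloramphenicol 1.87 mL; sodium pyruvate 13.70 mL

Working volume: 1200 mL = 1.2 L.
manganese chloride tetrahydrate: 20 mg/L × 1.2 L = 24.00 mg
chloramphenicol: V = C2·V2/C1 = 41.2 µg/mL × 1200 mL ÷ 26500 µg/mL = 1.87 mL
sodium pyruvate: V = C2·V2/C1 = 5.71 mM × 1200 mL ÷ 500 mM = 13.70 mL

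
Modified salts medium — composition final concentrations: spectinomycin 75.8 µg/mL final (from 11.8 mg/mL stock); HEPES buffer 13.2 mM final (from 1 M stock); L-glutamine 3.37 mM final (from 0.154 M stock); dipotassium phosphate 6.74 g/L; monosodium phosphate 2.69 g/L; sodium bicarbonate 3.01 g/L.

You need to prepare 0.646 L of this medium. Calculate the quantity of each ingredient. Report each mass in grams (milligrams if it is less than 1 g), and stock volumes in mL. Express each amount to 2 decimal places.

Scale factor relative to 1 L: 0.646.
spectinomycin: dilute stock: 75.8 µg/mL × 646 mL ÷ 11800 µg/mL = 4.15 mL
HEPES buffer: V = C2·V2/C1 = 13.2 mM × 646 mL ÷ 1000 mM = 8.53 mL
L-glutamine: V = C2·V2/C1 = 3.37 mM × 646 mL ÷ 154 mM = 14.14 mL
dipotassium phosphate: 6.74 g/L × 0.646 L = 4.35 g
monosodium phosphate: 2.69 g/L × 0.646 L = 1.74 g
sodium bicarbonate: 3.01 g/L × 0.646 L = 1.94 g

spectinomycin 4.15 mL; HEPES buffer 8.53 mL; L-glutamine 14.14 mL; dipotassium phosphate 4.35 g; monosodium phosphate 1.74 g; sodium bicarbonate 1.94 g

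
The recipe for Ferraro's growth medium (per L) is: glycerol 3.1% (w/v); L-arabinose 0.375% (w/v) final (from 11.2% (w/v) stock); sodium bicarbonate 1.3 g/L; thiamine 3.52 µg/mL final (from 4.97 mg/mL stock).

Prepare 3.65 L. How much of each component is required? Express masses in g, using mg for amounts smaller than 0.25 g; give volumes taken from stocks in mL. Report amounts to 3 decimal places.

glycerol 113.150 g; L-arabinose 122.210 mL; sodium bicarbonate 4.745 g; thiamine 2.585 mL

Scale factor relative to 1 L: 3.65.
glycerol: 3.1 g per 100 mL × 3650 mL ÷ 100 = 113.150 g
L-arabinose: V = C2·V2/C1 = 0.375% ÷ 11.2% × 3650 mL = 122.210 mL
sodium bicarbonate: 1.3 g/L × 3.65 L = 4.745 g
thiamine: V = C2·V2/C1 = 3.52 µg/mL × 3650 mL ÷ 4970 µg/mL = 2.585 mL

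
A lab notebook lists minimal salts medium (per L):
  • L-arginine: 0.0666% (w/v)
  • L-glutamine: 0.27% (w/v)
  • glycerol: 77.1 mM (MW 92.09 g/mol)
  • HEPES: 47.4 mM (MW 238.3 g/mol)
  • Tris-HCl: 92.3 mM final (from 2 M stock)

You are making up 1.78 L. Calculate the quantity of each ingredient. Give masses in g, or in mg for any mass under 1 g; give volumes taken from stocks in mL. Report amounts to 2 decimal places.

Scale factor relative to 1 L: 1.78.
L-arginine: 0.0666% w/v = 0.666 g/L → 0.666 × 1.78 L = 1.19 g
L-glutamine: 0.27% w/v = 2.7 g/L → 2.7 × 1.78 L = 4.81 g
glycerol: 77.1 mmol/L × 92.09 g/mol × 1.78 L ÷ 1000 = 12.64 g
HEPES: 47.4 mmol/L × 238.3 g/mol × 1.78 L ÷ 1000 = 20.11 g
Tris-HCl: V = C2·V2/C1 = 92.3 mM × 1780 mL ÷ 2000 mM = 82.15 mL

L-arginine 1.19 g; L-glutamine 4.81 g; glycerol 12.64 g; HEPES 20.11 g; Tris-HCl 82.15 mL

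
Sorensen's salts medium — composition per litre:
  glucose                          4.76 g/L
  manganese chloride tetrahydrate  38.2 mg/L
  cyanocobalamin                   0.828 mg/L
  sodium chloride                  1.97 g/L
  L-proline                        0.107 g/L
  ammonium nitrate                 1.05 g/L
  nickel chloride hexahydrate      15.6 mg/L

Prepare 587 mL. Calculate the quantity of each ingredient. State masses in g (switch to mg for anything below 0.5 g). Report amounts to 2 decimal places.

Scale factor relative to 1 L: 0.587.
glucose: 4.76 g/L × 0.587 L = 2.79 g
manganese chloride tetrahydrate: 38.2 mg/L × 0.587 L = 22.42 mg
cyanocobalamin: 0.828 mg/L × 0.587 L = 0.49 mg
sodium chloride: 1.97 g/L × 0.587 L = 1.16 g
L-proline: 0.107 g/L × 0.587 L = 0.062809 g = 62.81 mg
ammonium nitrate: 1.05 g/L × 0.587 L = 0.62 g
nickel chloride hexahydrate: 15.6 mg/L × 0.587 L = 9.16 mg

glucose 2.79 g; manganese chloride tetrahydrate 22.42 mg; cyanocobalamin 0.49 mg; sodium chloride 1.16 g; L-proline 62.81 mg; ammonium nitrate 0.62 g; nickel chloride hexahydrate 9.16 mg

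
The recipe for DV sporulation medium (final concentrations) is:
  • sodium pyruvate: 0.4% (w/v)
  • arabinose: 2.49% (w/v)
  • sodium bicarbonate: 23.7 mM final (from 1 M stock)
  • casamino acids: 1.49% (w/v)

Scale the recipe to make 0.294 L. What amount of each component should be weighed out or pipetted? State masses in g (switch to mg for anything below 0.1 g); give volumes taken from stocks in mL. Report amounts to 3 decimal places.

Scale factor relative to 1 L: 0.294.
sodium pyruvate: 0.4% w/v = 4 g/L → 4 × 0.294 L = 1.176 g
arabinose: 2.49% w/v = 24.9 g/L → 24.9 × 0.294 L = 7.321 g
sodium bicarbonate: dilute stock: 23.7 mM × 294 mL ÷ 1000 mM = 6.968 mL
casamino acids: 1.49% w/v = 14.9 g/L → 14.9 × 0.294 L = 4.381 g

sodium pyruvate 1.176 g; arabinose 7.321 g; sodium bicarbonate 6.968 mL; casamino acids 4.381 g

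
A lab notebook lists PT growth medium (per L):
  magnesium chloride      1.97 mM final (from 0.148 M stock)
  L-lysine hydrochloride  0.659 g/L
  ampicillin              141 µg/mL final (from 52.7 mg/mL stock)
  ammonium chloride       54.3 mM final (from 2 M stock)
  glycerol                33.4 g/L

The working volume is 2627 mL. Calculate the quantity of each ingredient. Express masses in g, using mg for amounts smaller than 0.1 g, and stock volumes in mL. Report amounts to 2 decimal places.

magnesium chloride 34.97 mL; L-lysine hydrochloride 1.73 g; ampicillin 7.03 mL; ammonium chloride 71.32 mL; glycerol 87.74 g

Target volume = 2627 mL = 2.627 L.
magnesium chloride: C1V1 = C2V2 → 1.97 mM × 2627 mL ÷ 148 mM = 34.97 mL
L-lysine hydrochloride: 0.659 g/L × 2.627 L = 1.73 g
ampicillin: V = C2·V2/C1 = 141 µg/mL × 2627 mL ÷ 52700 µg/mL = 7.03 mL
ammonium chloride: dilute stock: 54.3 mM × 2627 mL ÷ 2000 mM = 71.32 mL
glycerol: 33.4 g/L × 2.627 L = 87.74 g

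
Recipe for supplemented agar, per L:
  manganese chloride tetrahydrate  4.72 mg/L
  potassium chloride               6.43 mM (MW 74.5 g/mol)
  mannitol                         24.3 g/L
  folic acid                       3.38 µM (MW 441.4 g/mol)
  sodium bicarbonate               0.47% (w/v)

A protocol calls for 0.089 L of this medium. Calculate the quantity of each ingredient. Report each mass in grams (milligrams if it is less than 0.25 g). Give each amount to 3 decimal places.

Working volume: 0.089 L.
manganese chloride tetrahydrate: 4.72 mg/L × 0.089 L = 0.420 mg
potassium chloride: 6.43 mmol/L × 74.5 mg/mmol × 0.089 L = 42.634 mg
mannitol: 24.3 g/L × 0.089 L = 2.163 g
folic acid: 3.38 µmol/L × 441.4 g/mol × 0.089 L ÷ 1000 = 0.133 mg
sodium bicarbonate: 0.47 g per 100 mL × 89 mL ÷ 100 = 0.418 g

manganese chloride tetrahydrate 0.420 mg; potassium chloride 42.634 mg; mannitol 2.163 g; folic acid 0.133 mg; sodium bicarbonate 0.418 g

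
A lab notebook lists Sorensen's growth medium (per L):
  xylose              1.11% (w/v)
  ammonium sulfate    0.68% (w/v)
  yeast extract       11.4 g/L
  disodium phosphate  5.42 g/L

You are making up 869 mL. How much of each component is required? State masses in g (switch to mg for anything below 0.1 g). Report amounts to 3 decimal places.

Scale factor relative to 1 L: 0.869.
xylose: 1.11 g per 100 mL × 869 mL ÷ 100 = 9.646 g
ammonium sulfate: 0.68% w/v = 6.8 g/L → 6.8 × 0.869 L = 5.909 g
yeast extract: 11.4 g/L × 0.869 L = 9.907 g
disodium phosphate: 5.42 g/L × 0.869 L = 4.710 g

xylose 9.646 g; ammonium sulfate 5.909 g; yeast extract 9.907 g; disodium phosphate 4.710 g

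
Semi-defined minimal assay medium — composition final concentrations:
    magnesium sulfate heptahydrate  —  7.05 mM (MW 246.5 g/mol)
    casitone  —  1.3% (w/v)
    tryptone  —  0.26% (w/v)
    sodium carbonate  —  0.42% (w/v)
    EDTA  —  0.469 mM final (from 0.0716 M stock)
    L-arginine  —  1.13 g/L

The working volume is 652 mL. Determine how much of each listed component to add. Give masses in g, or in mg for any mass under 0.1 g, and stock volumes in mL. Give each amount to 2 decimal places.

Scale factor relative to 1 L: 0.652.
magnesium sulfate heptahydrate: 7.05 mmol/L × 246.5 g/mol × 0.652 L ÷ 1000 = 1.13 g
casitone: 1.3 g per 100 mL × 652 mL ÷ 100 = 8.48 g
tryptone: 0.26 g per 100 mL × 652 mL ÷ 100 = 1.70 g
sodium carbonate: 0.42% w/v = 4.2 g/L → 4.2 × 0.652 L = 2.74 g
EDTA: C1V1 = C2V2 → 0.469 mM × 652 mL ÷ 71.6 mM = 4.27 mL
L-arginine: 1.13 g/L × 0.652 L = 0.74 g

magnesium sulfate heptahydrate 1.13 g; casitone 8.48 g; tryptone 1.70 g; sodium carbonate 2.74 g; EDTA 4.27 mL; L-arginine 0.74 g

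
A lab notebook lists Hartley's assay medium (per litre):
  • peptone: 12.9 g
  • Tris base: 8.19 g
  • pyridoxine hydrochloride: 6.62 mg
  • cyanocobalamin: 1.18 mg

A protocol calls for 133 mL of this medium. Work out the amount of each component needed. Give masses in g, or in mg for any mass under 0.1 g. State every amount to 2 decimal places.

Ratio of target to recipe volume: 133 / 1000 = 0.133.
peptone: 12.9 g × (133 mL / 1000 mL) = 1.72 g
Tris base: 8.19 g × (133 mL / 1000 mL) = 1.09 g
pyridoxine hydrochloride: 6.62 mg × (133 mL / 1000 mL) = 0.88 mg
cyanocobalamin: 1.18 mg × (133 mL / 1000 mL) = 0.16 mg

peptone 1.72 g; Tris base 1.09 g; pyridoxine hydrochloride 0.88 mg; cyanocobalamin 0.16 mg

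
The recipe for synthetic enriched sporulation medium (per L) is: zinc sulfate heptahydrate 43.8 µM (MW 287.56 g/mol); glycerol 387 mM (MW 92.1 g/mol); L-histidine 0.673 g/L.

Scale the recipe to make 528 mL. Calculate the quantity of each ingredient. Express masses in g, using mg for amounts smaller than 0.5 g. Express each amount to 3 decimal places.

Working volume: 528 mL = 0.528 L.
zinc sulfate heptahydrate: 43.8 µmol/L × 287.56 g/mol × 0.528 L ÷ 1000 = 6.650 mg
glycerol: 387 mmol/L × 92.1 g/mol × 0.528 L ÷ 1000 = 18.819 g
L-histidine: 0.673 g/L × 0.528 L = 0.355344 g = 355.344 mg

zinc sulfate heptahydrate 6.650 mg; glycerol 18.819 g; L-histidine 355.344 mg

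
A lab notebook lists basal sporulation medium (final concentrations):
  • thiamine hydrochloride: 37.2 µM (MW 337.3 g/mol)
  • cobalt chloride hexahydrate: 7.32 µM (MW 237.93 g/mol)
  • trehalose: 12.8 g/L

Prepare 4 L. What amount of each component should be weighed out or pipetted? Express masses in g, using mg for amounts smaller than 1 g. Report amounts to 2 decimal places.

thiamine hydrochloride 50.19 mg; cobalt chloride hexahydrate 6.97 mg; trehalose 51.20 g

Scale factor relative to 1 L: 4.
thiamine hydrochloride: 37.2 µmol/L × 337.3 g/mol × 4 L ÷ 1000 = 50.19 mg
cobalt chloride hexahydrate: 7.32 µmol/L × 237.93 g/mol × 4 L ÷ 1000 = 6.97 mg
trehalose: 12.8 g/L × 4 L = 51.20 g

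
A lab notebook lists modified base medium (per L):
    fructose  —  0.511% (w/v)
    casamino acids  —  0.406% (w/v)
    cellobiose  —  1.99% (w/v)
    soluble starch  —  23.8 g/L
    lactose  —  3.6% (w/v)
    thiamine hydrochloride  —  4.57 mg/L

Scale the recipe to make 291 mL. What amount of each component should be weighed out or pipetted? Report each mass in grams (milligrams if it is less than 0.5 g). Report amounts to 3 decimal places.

Target volume = 291 mL = 0.291 L.
fructose: 0.511% w/v = 5.11 g/L → 5.11 × 0.291 L = 1.487 g
casamino acids: 0.406% w/v = 4.06 g/L → 4.06 × 0.291 L = 1.181 g
cellobiose: 1.99% w/v = 19.9 g/L → 19.9 × 0.291 L = 5.791 g
soluble starch: 23.8 g/L × 0.291 L = 6.926 g
lactose: 3.6% w/v = 36 g/L → 36 × 0.291 L = 10.476 g
thiamine hydrochloride: 4.57 mg/L × 0.291 L = 1.330 mg

fructose 1.487 g; casamino acids 1.181 g; cellobiose 5.791 g; soluble starch 6.926 g; lactose 10.476 g; thiamine hydrochloride 1.330 mg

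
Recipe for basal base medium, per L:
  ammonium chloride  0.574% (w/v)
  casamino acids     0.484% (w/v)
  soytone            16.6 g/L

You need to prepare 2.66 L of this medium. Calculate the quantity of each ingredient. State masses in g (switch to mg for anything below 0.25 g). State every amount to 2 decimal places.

ammonium chloride 15.27 g; casamino acids 12.87 g; soytone 44.16 g

Scale factor relative to 1 L: 2.66.
ammonium chloride: 0.574% w/v = 5.74 g/L → 5.74 × 2.66 L = 15.27 g
casamino acids: 0.484 g per 100 mL × 2660 mL ÷ 100 = 12.87 g
soytone: 16.6 g/L × 2.66 L = 44.16 g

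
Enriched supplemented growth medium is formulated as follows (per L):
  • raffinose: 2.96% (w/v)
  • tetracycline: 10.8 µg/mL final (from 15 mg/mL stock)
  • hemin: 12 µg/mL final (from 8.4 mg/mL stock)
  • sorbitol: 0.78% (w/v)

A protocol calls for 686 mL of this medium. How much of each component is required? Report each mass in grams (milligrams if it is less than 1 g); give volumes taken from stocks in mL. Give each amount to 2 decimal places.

raffinose 20.31 g; tetracycline 0.49 mL; hemin 0.98 mL; sorbitol 5.35 g

Target volume = 686 mL = 0.686 L.
raffinose: 2.96 g per 100 mL × 686 mL ÷ 100 = 20.31 g
tetracycline: dilute stock: 10.8 µg/mL × 686 mL ÷ 15000 µg/mL = 0.49 mL
hemin: C1V1 = C2V2 → 12 µg/mL × 686 mL ÷ 8400 µg/mL = 0.98 mL
sorbitol: 0.78% w/v = 7.8 g/L → 7.8 × 0.686 L = 5.35 g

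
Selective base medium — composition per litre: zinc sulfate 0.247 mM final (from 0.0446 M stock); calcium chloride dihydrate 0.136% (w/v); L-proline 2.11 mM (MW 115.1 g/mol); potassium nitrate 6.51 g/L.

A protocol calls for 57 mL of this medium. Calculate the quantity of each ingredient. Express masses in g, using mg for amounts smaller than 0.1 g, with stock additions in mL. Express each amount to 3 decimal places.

zinc sulfate 0.316 mL; calcium chloride dihydrate 77.520 mg; L-proline 13.843 mg; potassium nitrate 0.371 g

Working volume: 57 mL = 0.057 L.
zinc sulfate: V = C2·V2/C1 = 0.247 mM × 57 mL ÷ 44.6 mM = 0.316 mL
calcium chloride dihydrate: 0.136 g per 100 mL × 57 mL ÷ 100 = 0.07752 g = 77.520 mg
L-proline: 2.11 mmol/L × 115.1 mg/mmol × 0.057 L = 13.843 mg
potassium nitrate: 6.51 g/L × 0.057 L = 0.371 g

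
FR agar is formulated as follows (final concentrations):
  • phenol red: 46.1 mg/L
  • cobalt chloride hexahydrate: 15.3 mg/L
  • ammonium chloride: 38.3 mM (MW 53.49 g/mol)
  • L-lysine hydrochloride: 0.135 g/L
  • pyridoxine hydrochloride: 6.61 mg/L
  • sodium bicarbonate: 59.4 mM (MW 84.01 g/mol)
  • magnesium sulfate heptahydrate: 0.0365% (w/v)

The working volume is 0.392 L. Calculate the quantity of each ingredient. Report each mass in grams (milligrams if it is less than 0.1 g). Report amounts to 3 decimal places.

Scale factor relative to 1 L: 0.392.
phenol red: 46.1 mg/L × 0.392 L = 18.071 mg
cobalt chloride hexahydrate: 15.3 mg/L × 0.392 L = 5.998 mg
ammonium chloride: 38.3 mmol/L × 53.49 g/mol × 0.392 L ÷ 1000 = 0.803 g
L-lysine hydrochloride: 0.135 g/L × 0.392 L = 0.05292 g = 52.920 mg
pyridoxine hydrochloride: 6.61 mg/L × 0.392 L = 2.591 mg
sodium bicarbonate: 59.4 mmol/L × 84.01 g/mol × 0.392 L ÷ 1000 = 1.956 g
magnesium sulfate heptahydrate: 0.0365% w/v = 0.365 g/L → 0.365 × 0.392 L = 0.143 g

phenol red 18.071 mg; cobalt chloride hexahydrate 5.998 mg; ammonium chloride 0.803 g; L-lysine hydrochloride 52.920 mg; pyridoxine hydrochloride 2.591 mg; sodium bicarbonate 1.956 g; magnesium sulfate heptahydrate 0.143 g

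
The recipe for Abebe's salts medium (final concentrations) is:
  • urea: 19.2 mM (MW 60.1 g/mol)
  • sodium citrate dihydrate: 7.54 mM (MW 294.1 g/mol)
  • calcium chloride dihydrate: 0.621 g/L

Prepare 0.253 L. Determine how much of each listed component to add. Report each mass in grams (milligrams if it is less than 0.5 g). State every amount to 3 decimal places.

Working volume: 0.253 L.
urea: 19.2 mmol/L × 60.1 mg/mmol × 0.253 L = 291.942 mg
sodium citrate dihydrate: 7.54 mmol/L × 294.1 g/mol × 0.253 L ÷ 1000 = 0.561 g
calcium chloride dihydrate: 0.621 g/L × 0.253 L = 0.157113 g = 157.113 mg

urea 291.942 mg; sodium citrate dihydrate 0.561 g; calcium chloride dihydrate 157.113 mg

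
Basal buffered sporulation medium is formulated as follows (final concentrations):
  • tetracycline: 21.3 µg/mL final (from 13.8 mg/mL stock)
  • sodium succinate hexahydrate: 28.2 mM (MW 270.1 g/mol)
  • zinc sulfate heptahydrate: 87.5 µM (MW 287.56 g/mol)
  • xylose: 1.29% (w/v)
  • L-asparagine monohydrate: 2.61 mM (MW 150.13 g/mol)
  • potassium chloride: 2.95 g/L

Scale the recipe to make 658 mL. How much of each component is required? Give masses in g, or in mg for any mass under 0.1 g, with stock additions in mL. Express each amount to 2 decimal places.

Working volume: 658 mL = 0.658 L.
tetracycline: C1V1 = C2V2 → 21.3 µg/mL × 658 mL ÷ 13800 µg/mL = 1.02 mL
sodium succinate hexahydrate: 28.2 mmol/L × 270.1 g/mol × 0.658 L ÷ 1000 = 5.01 g
zinc sulfate heptahydrate: 87.5 µmol/L × 287.56 g/mol × 0.658 L ÷ 1000 = 16.56 mg
xylose: 1.29 g per 100 mL × 658 mL ÷ 100 = 8.49 g
L-asparagine monohydrate: 2.61 mmol/L × 150.13 g/mol × 0.658 L ÷ 1000 = 0.26 g
potassium chloride: 2.95 g/L × 0.658 L = 1.94 g

tetracycline 1.02 mL; sodium succinate hexahydrate 5.01 g; zinc sulfate heptahydrate 16.56 mg; xylose 8.49 g; L-asparagine monohydrate 0.26 g; potassium chloride 1.94 g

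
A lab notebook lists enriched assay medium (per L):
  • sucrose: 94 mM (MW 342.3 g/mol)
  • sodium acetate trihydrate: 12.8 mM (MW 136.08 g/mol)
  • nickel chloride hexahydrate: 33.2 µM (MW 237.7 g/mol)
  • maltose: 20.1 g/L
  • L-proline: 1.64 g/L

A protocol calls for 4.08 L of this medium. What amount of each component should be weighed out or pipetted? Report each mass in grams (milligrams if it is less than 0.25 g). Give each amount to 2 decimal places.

sucrose 131.28 g; sodium acetate trihydrate 7.11 g; nickel chloride hexahydrate 32.20 mg; maltose 82.01 g; L-proline 6.69 g

Scale factor relative to 1 L: 4.08.
sucrose: 94 mmol/L × 342.3 g/mol × 4.08 L ÷ 1000 = 131.28 g
sodium acetate trihydrate: 12.8 mmol/L × 136.08 g/mol × 4.08 L ÷ 1000 = 7.11 g
nickel chloride hexahydrate: 33.2 µmol/L × 237.7 g/mol × 4.08 L ÷ 1000 = 32.20 mg
maltose: 20.1 g/L × 4.08 L = 82.01 g
L-proline: 1.64 g/L × 4.08 L = 6.69 g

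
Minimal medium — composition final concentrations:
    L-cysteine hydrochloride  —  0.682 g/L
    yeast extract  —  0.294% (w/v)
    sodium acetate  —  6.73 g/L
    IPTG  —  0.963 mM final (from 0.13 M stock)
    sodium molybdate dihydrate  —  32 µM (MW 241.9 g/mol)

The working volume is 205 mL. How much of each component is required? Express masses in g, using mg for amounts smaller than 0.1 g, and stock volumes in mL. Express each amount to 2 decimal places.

Working volume: 205 mL = 0.205 L.
L-cysteine hydrochloride: 0.682 g/L × 0.205 L = 0.14 g
yeast extract: 0.294% w/v = 2.94 g/L → 2.94 × 0.205 L = 0.60 g
sodium acetate: 6.73 g/L × 0.205 L = 1.38 g
IPTG: dilute stock: 0.963 mM × 205 mL ÷ 130 mM = 1.52 mL
sodium molybdate dihydrate: 32 µmol/L × 241.9 g/mol × 0.205 L ÷ 1000 = 1.59 mg

L-cysteine hydrochloride 0.14 g; yeast extract 0.60 g; sodium acetate 1.38 g; IPTG 1.52 mL; sodium molybdate dihydrate 1.59 mg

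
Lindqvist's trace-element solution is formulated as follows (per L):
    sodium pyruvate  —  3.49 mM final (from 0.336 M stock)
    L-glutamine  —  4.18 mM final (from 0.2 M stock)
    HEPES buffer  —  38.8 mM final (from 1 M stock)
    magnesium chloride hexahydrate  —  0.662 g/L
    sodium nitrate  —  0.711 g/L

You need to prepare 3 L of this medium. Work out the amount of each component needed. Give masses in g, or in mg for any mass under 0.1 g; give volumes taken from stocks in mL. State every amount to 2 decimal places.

Working volume: 3 L.
sodium pyruvate: V = C2·V2/C1 = 3.49 mM × 3000 mL ÷ 336 mM = 31.16 mL
L-glutamine: V = C2·V2/C1 = 4.18 mM × 3000 mL ÷ 200 mM = 62.70 mL
HEPES buffer: V = C2·V2/C1 = 38.8 mM × 3000 mL ÷ 1000 mM = 116.40 mL
magnesium chloride hexahydrate: 0.662 g/L × 3 L = 1.99 g
sodium nitrate: 0.711 g/L × 3 L = 2.13 g

sodium pyruvate 31.16 mL; L-glutamine 62.70 mL; HEPES buffer 116.40 mL; magnesium chloride hexahydrate 1.99 g; sodium nitrate 2.13 g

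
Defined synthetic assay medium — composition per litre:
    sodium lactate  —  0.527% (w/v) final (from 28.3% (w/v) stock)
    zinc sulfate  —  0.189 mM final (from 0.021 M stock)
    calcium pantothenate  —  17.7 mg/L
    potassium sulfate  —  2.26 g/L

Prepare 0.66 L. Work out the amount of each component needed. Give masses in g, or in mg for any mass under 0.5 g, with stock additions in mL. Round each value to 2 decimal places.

sodium lactate 12.29 mL; zinc sulfate 5.94 mL; calcium pantothenate 11.68 mg; potassium sulfate 1.49 g

Working volume: 0.66 L.
sodium lactate: dilute stock: 0.527% ÷ 28.3% × 660 mL = 12.29 mL
zinc sulfate: C1V1 = C2V2 → 0.189 mM × 660 mL ÷ 21 mM = 5.94 mL
calcium pantothenate: 17.7 mg/L × 0.66 L = 11.68 mg
potassium sulfate: 2.26 g/L × 0.66 L = 1.49 g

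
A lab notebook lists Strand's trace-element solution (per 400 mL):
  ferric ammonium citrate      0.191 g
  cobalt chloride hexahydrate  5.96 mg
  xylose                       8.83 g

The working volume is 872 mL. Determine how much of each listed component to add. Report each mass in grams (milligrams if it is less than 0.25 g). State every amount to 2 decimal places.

ferric ammonium citrate 0.42 g; cobalt chloride hexahydrate 12.99 mg; xylose 19.25 g

Scale factor = 872 mL / 400 mL = 2.18.
ferric ammonium citrate: 0.191 g × (872 mL / 400 mL) = 0.42 g
cobalt chloride hexahydrate: 5.96 mg × (872 mL / 400 mL) = 12.99 mg
xylose: 8.83 g × (872 mL / 400 mL) = 19.25 g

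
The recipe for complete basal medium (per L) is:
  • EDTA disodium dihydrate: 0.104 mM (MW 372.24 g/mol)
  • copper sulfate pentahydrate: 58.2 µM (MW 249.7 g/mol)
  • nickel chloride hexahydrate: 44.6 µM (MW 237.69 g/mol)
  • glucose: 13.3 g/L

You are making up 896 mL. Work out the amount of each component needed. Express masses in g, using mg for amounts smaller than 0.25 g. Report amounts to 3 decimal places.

EDTA disodium dihydrate 34.687 mg; copper sulfate pentahydrate 13.021 mg; nickel chloride hexahydrate 9.498 mg; glucose 11.917 g

Working volume: 896 mL = 0.896 L.
EDTA disodium dihydrate: 0.104 mmol/L × 372.24 mg/mmol × 0.896 L = 34.687 mg
copper sulfate pentahydrate: 58.2 µmol/L × 249.7 g/mol × 0.896 L ÷ 1000 = 13.021 mg
nickel chloride hexahydrate: 44.6 µmol/L × 237.69 g/mol × 0.896 L ÷ 1000 = 9.498 mg
glucose: 13.3 g/L × 0.896 L = 11.917 g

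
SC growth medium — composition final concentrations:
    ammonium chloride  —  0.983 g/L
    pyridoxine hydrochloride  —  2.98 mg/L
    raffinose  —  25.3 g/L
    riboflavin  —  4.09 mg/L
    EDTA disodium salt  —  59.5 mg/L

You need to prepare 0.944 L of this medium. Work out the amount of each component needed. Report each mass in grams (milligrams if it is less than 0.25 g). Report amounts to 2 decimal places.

ammonium chloride 0.93 g; pyridoxine hydrochloride 2.81 mg; raffinose 23.88 g; riboflavin 3.86 mg; EDTA disodium salt 56.17 mg

Working volume: 0.944 L.
ammonium chloride: 0.983 g/L × 0.944 L = 0.93 g
pyridoxine hydrochloride: 2.98 mg/L × 0.944 L = 2.81 mg
raffinose: 25.3 g/L × 0.944 L = 23.88 g
riboflavin: 4.09 mg/L × 0.944 L = 3.86 mg
EDTA disodium salt: 59.5 mg/L × 0.944 L = 56.17 mg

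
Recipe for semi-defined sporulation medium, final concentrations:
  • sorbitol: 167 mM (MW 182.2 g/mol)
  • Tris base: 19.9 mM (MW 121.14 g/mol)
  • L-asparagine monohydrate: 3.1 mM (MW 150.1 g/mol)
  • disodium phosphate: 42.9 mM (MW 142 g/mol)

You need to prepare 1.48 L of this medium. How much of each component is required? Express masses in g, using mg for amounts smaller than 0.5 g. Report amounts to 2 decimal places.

sorbitol 45.03 g; Tris base 3.57 g; L-asparagine monohydrate 0.69 g; disodium phosphate 9.02 g

Working volume: 1.48 L.
sorbitol: 167 mmol/L × 182.2 g/mol × 1.48 L ÷ 1000 = 45.03 g
Tris base: 19.9 mmol/L × 121.14 g/mol × 1.48 L ÷ 1000 = 3.57 g
L-asparagine monohydrate: 3.1 mmol/L × 150.1 g/mol × 1.48 L ÷ 1000 = 0.69 g
disodium phosphate: 42.9 mmol/L × 142 g/mol × 1.48 L ÷ 1000 = 9.02 g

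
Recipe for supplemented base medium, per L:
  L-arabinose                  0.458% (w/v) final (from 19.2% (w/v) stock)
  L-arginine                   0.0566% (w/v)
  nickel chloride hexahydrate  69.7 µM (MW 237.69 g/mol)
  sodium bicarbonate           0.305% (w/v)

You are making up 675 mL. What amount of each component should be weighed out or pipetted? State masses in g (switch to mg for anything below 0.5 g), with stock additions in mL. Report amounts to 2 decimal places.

Scale factor relative to 1 L: 0.675.
L-arabinose: V = C2·V2/C1 = 0.458% ÷ 19.2% × 675 mL = 16.10 mL
L-arginine: 0.0566% w/v = 0.566 g/L → 0.566 × 0.675 L = 0.38205 g = 382.05 mg
nickel chloride hexahydrate: 69.7 µmol/L × 237.69 g/mol × 0.675 L ÷ 1000 = 11.18 mg
sodium bicarbonate: 0.305 g per 100 mL × 675 mL ÷ 100 = 2.06 g

L-arabinose 16.10 mL; L-arginine 382.05 mg; nickel chloride hexahydrate 11.18 mg; sodium bicarbonate 2.06 g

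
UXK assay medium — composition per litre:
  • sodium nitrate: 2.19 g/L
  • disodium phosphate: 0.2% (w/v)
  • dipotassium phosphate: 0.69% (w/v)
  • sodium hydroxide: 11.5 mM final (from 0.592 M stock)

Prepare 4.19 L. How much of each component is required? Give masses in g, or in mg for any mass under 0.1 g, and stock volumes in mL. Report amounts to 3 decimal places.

Working volume: 4.19 L.
sodium nitrate: 2.19 g/L × 4.19 L = 9.176 g
disodium phosphate: 0.2 g per 100 mL × 4190 mL ÷ 100 = 8.380 g
dipotassium phosphate: 0.69 g per 100 mL × 4190 mL ÷ 100 = 28.911 g
sodium hydroxide: dilute stock: 11.5 mM × 4190 mL ÷ 592 mM = 81.394 mL

sodium nitrate 9.176 g; disodium phosphate 8.380 g; dipotassium phosphate 28.911 g; sodium hydroxide 81.394 mL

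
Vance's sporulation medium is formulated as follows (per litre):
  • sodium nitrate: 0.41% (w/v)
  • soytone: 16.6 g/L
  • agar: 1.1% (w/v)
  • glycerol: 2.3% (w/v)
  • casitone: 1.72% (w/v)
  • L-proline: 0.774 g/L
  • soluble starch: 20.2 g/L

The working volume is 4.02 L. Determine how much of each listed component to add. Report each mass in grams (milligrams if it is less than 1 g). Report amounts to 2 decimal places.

Working volume: 4.02 L.
sodium nitrate: 0.41% w/v = 4.1 g/L → 4.1 × 4.02 L = 16.48 g
soytone: 16.6 g/L × 4.02 L = 66.73 g
agar: 1.1 g per 100 mL × 4020 mL ÷ 100 = 44.22 g
glycerol: 2.3 g per 100 mL × 4020 mL ÷ 100 = 92.46 g
casitone: 1.72 g per 100 mL × 4020 mL ÷ 100 = 69.14 g
L-proline: 0.774 g/L × 4.02 L = 3.11 g
soluble starch: 20.2 g/L × 4.02 L = 81.20 g

sodium nitrate 16.48 g; soytone 66.73 g; agar 44.22 g; glycerol 92.46 g; casitone 69.14 g; L-proline 3.11 g; soluble starch 81.20 g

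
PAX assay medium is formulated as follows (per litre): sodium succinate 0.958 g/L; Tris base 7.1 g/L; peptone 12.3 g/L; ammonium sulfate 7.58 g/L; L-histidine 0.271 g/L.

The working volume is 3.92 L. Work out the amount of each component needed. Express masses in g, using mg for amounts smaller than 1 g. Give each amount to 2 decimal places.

Scale factor relative to 1 L: 3.92.
sodium succinate: 0.958 g/L × 3.92 L = 3.76 g
Tris base: 7.1 g/L × 3.92 L = 27.83 g
peptone: 12.3 g/L × 3.92 L = 48.22 g
ammonium sulfate: 7.58 g/L × 3.92 L = 29.71 g
L-histidine: 0.271 g/L × 3.92 L = 1.06 g

sodium succinate 3.76 g; Tris base 27.83 g; peptone 48.22 g; ammonium sulfate 29.71 g; L-histidine 1.06 g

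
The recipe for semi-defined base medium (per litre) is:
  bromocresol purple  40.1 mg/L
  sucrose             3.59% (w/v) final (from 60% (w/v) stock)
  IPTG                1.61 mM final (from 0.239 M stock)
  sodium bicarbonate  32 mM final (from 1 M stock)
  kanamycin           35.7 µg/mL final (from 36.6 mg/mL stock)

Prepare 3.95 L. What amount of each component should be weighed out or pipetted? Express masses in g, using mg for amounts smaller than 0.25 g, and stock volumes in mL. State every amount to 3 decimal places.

bromocresol purple 158.395 mg; sucrose 236.342 mL; IPTG 26.609 mL; sodium bicarbonate 126.400 mL; kanamycin 3.853 mL

Scale factor relative to 1 L: 3.95.
bromocresol purple: 40.1 mg/L × 3.95 L = 158.395 mg
sucrose: dilute stock: 3.59% ÷ 60% × 3950 mL = 236.342 mL
IPTG: dilute stock: 1.61 mM × 3950 mL ÷ 239 mM = 26.609 mL
sodium bicarbonate: dilute stock: 32 mM × 3950 mL ÷ 1000 mM = 126.400 mL
kanamycin: dilute stock: 35.7 µg/mL × 3950 mL ÷ 36600 µg/mL = 3.853 mL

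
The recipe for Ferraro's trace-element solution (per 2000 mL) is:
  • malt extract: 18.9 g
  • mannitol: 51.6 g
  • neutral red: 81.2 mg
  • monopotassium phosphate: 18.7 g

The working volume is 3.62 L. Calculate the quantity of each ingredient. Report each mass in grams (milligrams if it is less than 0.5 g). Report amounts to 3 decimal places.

malt extract 34.209 g; mannitol 93.396 g; neutral red 146.972 mg; monopotassium phosphate 33.847 g

Ratio of target to recipe volume: 3620 / 2000 = 1.81.
malt extract: 18.9 g × (3620 mL / 2000 mL) = 34.209 g
mannitol: 51.6 g × (3620 mL / 2000 mL) = 93.396 g
neutral red: 81.2 mg × (3620 mL / 2000 mL) = 146.972 mg
monopotassium phosphate: 18.7 g × (3620 mL / 2000 mL) = 33.847 g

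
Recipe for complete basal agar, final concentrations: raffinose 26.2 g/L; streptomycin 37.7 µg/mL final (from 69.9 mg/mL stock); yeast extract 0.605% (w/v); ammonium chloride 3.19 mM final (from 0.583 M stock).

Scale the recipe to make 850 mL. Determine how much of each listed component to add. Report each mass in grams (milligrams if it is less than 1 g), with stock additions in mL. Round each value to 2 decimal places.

Working volume: 850 mL = 0.85 L.
raffinose: 26.2 g/L × 0.85 L = 22.27 g
streptomycin: C1V1 = C2V2 → 37.7 µg/mL × 850 mL ÷ 69900 µg/mL = 0.46 mL
yeast extract: 0.605% w/v = 6.05 g/L → 6.05 × 0.85 L = 5.14 g
ammonium chloride: dilute stock: 3.19 mM × 850 mL ÷ 583 mM = 4.65 mL

raffinose 22.27 g; streptomycin 0.46 mL; yeast extract 5.14 g; ammonium chloride 4.65 mL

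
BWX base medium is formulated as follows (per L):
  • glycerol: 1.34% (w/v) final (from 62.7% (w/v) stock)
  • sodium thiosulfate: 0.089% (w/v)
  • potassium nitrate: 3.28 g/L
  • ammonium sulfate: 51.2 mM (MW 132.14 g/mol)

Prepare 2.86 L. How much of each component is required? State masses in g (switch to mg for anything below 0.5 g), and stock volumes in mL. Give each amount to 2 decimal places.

glycerol 61.12 mL; sodium thiosulfate 2.55 g; potassium nitrate 9.38 g; ammonium sulfate 19.35 g

Scale factor relative to 1 L: 2.86.
glycerol: dilute stock: 1.34% ÷ 62.7% × 2860 mL = 61.12 mL
sodium thiosulfate: 0.089% w/v = 0.89 g/L → 0.89 × 2.86 L = 2.55 g
potassium nitrate: 3.28 g/L × 2.86 L = 9.38 g
ammonium sulfate: 51.2 mmol/L × 132.14 g/mol × 2.86 L ÷ 1000 = 19.35 g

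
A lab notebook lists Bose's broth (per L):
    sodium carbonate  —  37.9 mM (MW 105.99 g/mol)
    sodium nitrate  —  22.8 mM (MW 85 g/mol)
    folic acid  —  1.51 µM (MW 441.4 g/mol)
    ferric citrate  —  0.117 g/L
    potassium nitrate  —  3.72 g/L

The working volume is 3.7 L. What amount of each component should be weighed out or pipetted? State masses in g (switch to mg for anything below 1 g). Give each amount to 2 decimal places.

Working volume: 3.7 L.
sodium carbonate: 37.9 mmol/L × 105.99 g/mol × 3.7 L ÷ 1000 = 14.86 g
sodium nitrate: 22.8 mmol/L × 85 g/mol × 3.7 L ÷ 1000 = 7.17 g
folic acid: 1.51 µmol/L × 441.4 g/mol × 3.7 L ÷ 1000 = 2.47 mg
ferric citrate: 0.117 g/L × 3.7 L = 0.4329 g = 432.90 mg
potassium nitrate: 3.72 g/L × 3.7 L = 13.76 g

sodium carbonate 14.86 g; sodium nitrate 7.17 g; folic acid 2.47 mg; ferric citrate 432.90 mg; potassium nitrate 13.76 g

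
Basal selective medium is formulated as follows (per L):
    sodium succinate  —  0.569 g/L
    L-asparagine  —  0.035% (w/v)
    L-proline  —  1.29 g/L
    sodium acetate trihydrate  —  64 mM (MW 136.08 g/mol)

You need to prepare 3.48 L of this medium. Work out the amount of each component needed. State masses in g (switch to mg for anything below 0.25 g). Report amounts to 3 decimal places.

sodium succinate 1.980 g; L-asparagine 1.218 g; L-proline 4.489 g; sodium acetate trihydrate 30.308 g

Scale factor relative to 1 L: 3.48.
sodium succinate: 0.569 g/L × 3.48 L = 1.980 g
L-asparagine: 0.035 g per 100 mL × 3480 mL ÷ 100 = 1.218 g
L-proline: 1.29 g/L × 3.48 L = 4.489 g
sodium acetate trihydrate: 64 mmol/L × 136.08 g/mol × 3.48 L ÷ 1000 = 30.308 g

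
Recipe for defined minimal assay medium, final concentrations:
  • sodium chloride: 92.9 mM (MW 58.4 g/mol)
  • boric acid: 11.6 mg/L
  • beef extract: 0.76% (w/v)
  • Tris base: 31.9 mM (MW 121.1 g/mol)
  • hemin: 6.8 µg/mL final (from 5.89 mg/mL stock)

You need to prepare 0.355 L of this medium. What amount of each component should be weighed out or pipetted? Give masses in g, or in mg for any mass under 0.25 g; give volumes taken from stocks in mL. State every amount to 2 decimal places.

Scale factor relative to 1 L: 0.355.
sodium chloride: 92.9 mmol/L × 58.4 g/mol × 0.355 L ÷ 1000 = 1.93 g
boric acid: 11.6 mg/L × 0.355 L = 4.12 mg
beef extract: 0.76% w/v = 7.6 g/L → 7.6 × 0.355 L = 2.70 g
Tris base: 31.9 mmol/L × 121.1 g/mol × 0.355 L ÷ 1000 = 1.37 g
hemin: C1V1 = C2V2 → 6.8 µg/mL × 355 mL ÷ 5890 µg/mL = 0.41 mL

sodium chloride 1.93 g; boric acid 4.12 mg; beef extract 2.70 g; Tris base 1.37 g; hemin 0.41 mL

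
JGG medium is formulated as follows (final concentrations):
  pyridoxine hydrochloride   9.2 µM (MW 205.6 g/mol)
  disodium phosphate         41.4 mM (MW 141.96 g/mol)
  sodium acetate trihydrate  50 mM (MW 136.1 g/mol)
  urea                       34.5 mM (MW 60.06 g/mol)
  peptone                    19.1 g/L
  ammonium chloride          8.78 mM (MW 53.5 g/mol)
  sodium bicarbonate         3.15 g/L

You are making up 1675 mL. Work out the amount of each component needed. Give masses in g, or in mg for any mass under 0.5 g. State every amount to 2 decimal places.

pyridoxine hydrochloride 3.17 mg; disodium phosphate 9.84 g; sodium acetate trihydrate 11.40 g; urea 3.47 g; peptone 31.99 g; ammonium chloride 0.79 g; sodium bicarbonate 5.28 g

Scale factor relative to 1 L: 1.675.
pyridoxine hydrochloride: 9.2 µmol/L × 205.6 g/mol × 1.675 L ÷ 1000 = 3.17 mg
disodium phosphate: 41.4 mmol/L × 141.96 g/mol × 1.675 L ÷ 1000 = 9.84 g
sodium acetate trihydrate: 50 mmol/L × 136.1 g/mol × 1.675 L ÷ 1000 = 11.40 g
urea: 34.5 mmol/L × 60.06 g/mol × 1.675 L ÷ 1000 = 3.47 g
peptone: 19.1 g/L × 1.675 L = 31.99 g
ammonium chloride: 8.78 mmol/L × 53.5 g/mol × 1.675 L ÷ 1000 = 0.79 g
sodium bicarbonate: 3.15 g/L × 1.675 L = 5.28 g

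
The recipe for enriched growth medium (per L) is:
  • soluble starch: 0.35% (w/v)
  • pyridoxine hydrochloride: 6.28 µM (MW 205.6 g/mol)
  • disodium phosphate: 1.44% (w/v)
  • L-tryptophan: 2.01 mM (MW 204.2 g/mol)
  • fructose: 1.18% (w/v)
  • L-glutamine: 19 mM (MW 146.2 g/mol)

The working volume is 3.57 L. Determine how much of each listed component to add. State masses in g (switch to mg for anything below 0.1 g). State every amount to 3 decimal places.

soluble starch 12.495 g; pyridoxine hydrochloride 4.609 mg; disodium phosphate 51.408 g; L-tryptophan 1.465 g; fructose 42.126 g; L-glutamine 9.917 g

Scale factor relative to 1 L: 3.57.
soluble starch: 0.35 g per 100 mL × 3570 mL ÷ 100 = 12.495 g
pyridoxine hydrochloride: 6.28 µmol/L × 205.6 g/mol × 3.57 L ÷ 1000 = 4.609 mg
disodium phosphate: 1.44% w/v = 14.4 g/L → 14.4 × 3.57 L = 51.408 g
L-tryptophan: 2.01 mmol/L × 204.2 g/mol × 3.57 L ÷ 1000 = 1.465 g
fructose: 1.18 g per 100 mL × 3570 mL ÷ 100 = 42.126 g
L-glutamine: 19 mmol/L × 146.2 g/mol × 3.57 L ÷ 1000 = 9.917 g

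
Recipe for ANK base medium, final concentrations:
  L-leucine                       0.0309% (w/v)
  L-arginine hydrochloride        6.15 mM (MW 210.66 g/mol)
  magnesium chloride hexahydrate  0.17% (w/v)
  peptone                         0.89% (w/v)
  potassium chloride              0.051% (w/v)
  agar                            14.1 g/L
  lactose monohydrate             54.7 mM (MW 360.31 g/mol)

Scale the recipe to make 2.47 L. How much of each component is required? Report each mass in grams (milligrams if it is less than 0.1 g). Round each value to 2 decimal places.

L-leucine 0.76 g; L-arginine hydrochloride 3.20 g; magnesium chloride hexahydrate 4.20 g; peptone 21.98 g; potassium chloride 1.26 g; agar 34.83 g; lactose monohydrate 48.68 g

Scale factor relative to 1 L: 2.47.
L-leucine: 0.0309 g per 100 mL × 2470 mL ÷ 100 = 0.76 g
L-arginine hydrochloride: 6.15 mmol/L × 210.66 g/mol × 2.47 L ÷ 1000 = 3.20 g
magnesium chloride hexahydrate: 0.17% w/v = 1.7 g/L → 1.7 × 2.47 L = 4.20 g
peptone: 0.89 g per 100 mL × 2470 mL ÷ 100 = 21.98 g
potassium chloride: 0.051% w/v = 0.51 g/L → 0.51 × 2.47 L = 1.26 g
agar: 14.1 g/L × 2.47 L = 34.83 g
lactose monohydrate: 54.7 mmol/L × 360.31 g/mol × 2.47 L ÷ 1000 = 48.68 g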